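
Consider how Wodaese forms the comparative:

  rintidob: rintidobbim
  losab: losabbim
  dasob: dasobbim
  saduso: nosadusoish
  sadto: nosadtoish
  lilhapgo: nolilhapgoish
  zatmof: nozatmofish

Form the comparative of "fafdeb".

fafdebbim

rintidob and saduso both have last vowel 'o' yet inflect differently (rintidobbim, nosadusoish), so the last vowel is not what conditions the rule; the final letter is.
"fafdeb" ends in -b. The stems ending in -b (rintidob → rintidobbim, losab → losabbim, dasob → dasobbim) double the final consonant and add -im.
So fafdeb → fafdebbim.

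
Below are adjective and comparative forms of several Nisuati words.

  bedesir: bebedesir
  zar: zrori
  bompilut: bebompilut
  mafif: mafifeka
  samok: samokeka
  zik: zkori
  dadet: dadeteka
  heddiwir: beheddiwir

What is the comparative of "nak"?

zik and samok both end in -k yet inflect differently (zkori, samokeka), so the final letter is not what conditions the rule; the number of vowels is.
"nak" has 1 vowel. The stems with 1 vowel (zar → zrori, zik → zkori) delete the last vowel and add -ori.
The other patterns: stems with 2 vowels add -eka; stems with 3 vowels add the prefix be-.
So nak → nkori.

nkori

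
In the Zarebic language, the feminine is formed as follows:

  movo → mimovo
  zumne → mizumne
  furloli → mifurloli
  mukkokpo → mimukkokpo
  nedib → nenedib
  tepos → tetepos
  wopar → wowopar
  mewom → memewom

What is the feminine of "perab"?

peperab

furloli and nedib both have last vowel 'i' yet inflect differently (mifurloli, nenedib), so the last vowel is not what conditions the rule; whether the stem ends in a vowel or a consonant is.
"perab" ends in a consonant. The stems ending in a consonant (nedib → nenedib, tepos → tetepos, wopar → wowopar) repeat the first consonant+vowel as a prefix.
So perab → peperab.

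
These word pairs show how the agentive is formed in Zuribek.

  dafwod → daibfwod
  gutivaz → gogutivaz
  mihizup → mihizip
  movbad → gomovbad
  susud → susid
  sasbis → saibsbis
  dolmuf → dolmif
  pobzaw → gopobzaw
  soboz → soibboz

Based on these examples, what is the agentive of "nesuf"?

nesif

susud and dafwod both end in -d yet inflect differently (susid, daibfwod), so the final letter is not what conditions the rule; the last vowel is.
"nesuf" has last vowel 'u'. The stems whose last vowel is 'u' (susud → susid, mihizup → mihizip, dolmuf → dolmif) change the last vowel to 'i'.
So nesuf → nesif.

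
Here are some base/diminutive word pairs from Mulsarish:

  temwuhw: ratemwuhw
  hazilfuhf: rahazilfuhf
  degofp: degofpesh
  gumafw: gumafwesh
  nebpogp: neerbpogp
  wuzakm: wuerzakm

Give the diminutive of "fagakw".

temwuhw and gumafw both end in -w yet inflect differently (ratemwuhw, gumafwesh), so the final letter is not what conditions the rule; the second-to-last letter is.
"fagakw" has second-to-last letter 'k'. The one such stem in the data (wuzakm → wuerzakm) inserts -er- after the first vowel (as does nebpogp), so the same rule applies.
The other patterns: stems whose second-to-last letter is 'h' add the prefix ra-; stems whose second-to-last letter is 'f' add -esh.
So fagakw → faergakw.

faergakw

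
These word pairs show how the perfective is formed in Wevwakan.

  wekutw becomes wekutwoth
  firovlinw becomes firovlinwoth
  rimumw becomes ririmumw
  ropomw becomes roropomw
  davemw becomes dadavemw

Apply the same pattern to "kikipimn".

kikikipimn

ropomw and wekutw both end in -w yet inflect differently (roropomw, wekutwoth), so the final letter is not what conditions the rule; the second-to-last letter is.
"kikipimn" has second-to-last letter 'm'. The stems whose second-to-last letter is 'm' (ropomw → roropomw, davemw → dadavemw, rimumw → ririmumw) repeat the first consonant+vowel as a prefix.
The other pattern: stems whose second-to-last letter is 'n' or 't' add -oth.
So kikipimn → kikikipimn.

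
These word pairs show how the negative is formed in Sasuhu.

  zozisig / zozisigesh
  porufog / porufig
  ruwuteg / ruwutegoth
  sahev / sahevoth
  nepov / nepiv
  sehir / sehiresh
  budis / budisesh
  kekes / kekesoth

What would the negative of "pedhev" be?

ruwuteg and zozisig both end in -g yet inflect differently (ruwutegoth, zozisigesh), so the final letter is not what conditions the rule; the last vowel is.
"pedhev" has last vowel 'e'. The stems whose last vowel is 'e' (sahev → sahevoth, ruwuteg → ruwutegoth, kekes → kekesoth) add -oth.
So pedhev → pedhevoth.

pedhevoth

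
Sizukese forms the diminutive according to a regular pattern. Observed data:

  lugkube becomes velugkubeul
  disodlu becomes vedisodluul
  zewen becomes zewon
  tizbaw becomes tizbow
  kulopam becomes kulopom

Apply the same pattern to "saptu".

vesaptuul

lugkube and zewen both have last vowel 'e' yet inflect differently (velugkubeul, zewon), so the last vowel is not what conditions the rule; whether the stem ends in a vowel or a consonant is.
"saptu" ends in a vowel. The stems ending in a vowel (lugkube → velugkubeul, disodlu → vedisodluul) add ve- … -ul around the stem.
The other pattern: stems ending in a consonant change the last vowel to 'o'.
So saptu → vesaptuul.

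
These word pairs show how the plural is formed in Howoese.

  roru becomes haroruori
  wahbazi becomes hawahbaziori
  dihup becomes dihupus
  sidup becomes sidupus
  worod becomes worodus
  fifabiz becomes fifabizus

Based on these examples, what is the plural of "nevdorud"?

nevdorudus

roru and dihup both have last vowel 'u' yet inflect differently (haroruori, dihupus), so the last vowel is not what conditions the rule; whether the stem ends in a vowel or a consonant is.
"nevdorud" ends in a consonant. The stems ending in a consonant (dihup → dihupus, sidup → sidupus, worod → worodus) add -us.
So nevdorud → nevdorudus.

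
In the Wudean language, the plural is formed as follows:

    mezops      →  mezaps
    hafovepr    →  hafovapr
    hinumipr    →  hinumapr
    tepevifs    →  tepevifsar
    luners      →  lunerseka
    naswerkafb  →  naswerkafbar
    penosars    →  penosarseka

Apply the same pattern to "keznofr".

keznofrar

"keznofr" has second-to-last letter 'f'. The stems whose second-to-last letter is 'f' (tepevifs → tepevifsar, naswerkafb → naswerkafbar) add -ar.
So keznofr → keznofrar.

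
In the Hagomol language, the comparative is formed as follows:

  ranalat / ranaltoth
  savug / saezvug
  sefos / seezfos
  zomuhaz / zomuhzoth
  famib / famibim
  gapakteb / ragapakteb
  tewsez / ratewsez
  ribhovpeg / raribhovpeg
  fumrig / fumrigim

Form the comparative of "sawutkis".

sawutkisim

famib and gapakteb both end in -b yet inflect differently (famibim, ragapakteb), so the final letter is not what conditions the rule; the last vowel is.
"sawutkis" has last vowel 'i'. The stems whose last vowel is 'i' (famib → famibim, fumrig → fumrigim) add -im.
The other patterns: stems whose last vowel is 'a' delete the last vowel and add -oth; stems whose last vowel is 'e' add the prefix ra-; stems whose last vowel is 'o' or 'u' insert -ez- after the first vowel.
So sawutkis → sawutkisim.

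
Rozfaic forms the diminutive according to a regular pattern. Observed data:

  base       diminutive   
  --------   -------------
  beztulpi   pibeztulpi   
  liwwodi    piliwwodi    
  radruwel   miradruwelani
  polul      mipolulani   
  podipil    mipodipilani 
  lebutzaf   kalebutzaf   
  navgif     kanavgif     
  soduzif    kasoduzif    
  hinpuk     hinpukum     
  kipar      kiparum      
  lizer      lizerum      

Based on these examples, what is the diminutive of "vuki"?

beztulpi and podipil both have last vowel 'i' yet inflect differently (pibeztulpi, mipodipilani), so the last vowel is not what conditions the rule; the final letter is.
"vuki" ends in -i. The stems ending in -i (beztulpi → pibeztulpi, liwwodi → piliwwodi) add the prefix pi-.
So vuki → pivuki.

pivuki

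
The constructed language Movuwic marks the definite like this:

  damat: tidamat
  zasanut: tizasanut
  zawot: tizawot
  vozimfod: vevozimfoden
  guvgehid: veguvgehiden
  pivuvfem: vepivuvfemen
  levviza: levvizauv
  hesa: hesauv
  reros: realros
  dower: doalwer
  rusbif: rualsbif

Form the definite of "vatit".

tivatit

"vatit" ends in -t. The stems ending in -t (damat → tidamat, zasanut → tizasanut, zawot → tizawot) add the prefix ti-.
The other patterns: stems ending in -d or -m add ve- … -en around the stem; stems ending in -a add -uv; stems ending in -f, -r or -s insert -al- after the first vowel.
So vatit → tivatit.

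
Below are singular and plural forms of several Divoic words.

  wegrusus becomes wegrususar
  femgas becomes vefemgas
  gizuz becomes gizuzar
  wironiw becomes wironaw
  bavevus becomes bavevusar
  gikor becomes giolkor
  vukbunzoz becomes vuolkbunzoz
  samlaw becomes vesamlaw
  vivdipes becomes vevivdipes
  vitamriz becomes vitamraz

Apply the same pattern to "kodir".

kodar

gizuz and vukbunzoz both end in -z yet inflect differently (gizuzar, vuolkbunzoz), so the final letter is not what conditions the rule; the last vowel is.
"kodir" has last vowel 'i'. The stems whose last vowel is 'i' (vitamriz → vitamraz, wironiw → wironaw) change the last vowel to 'a'.
The other patterns: stems whose last vowel is 'u' add -ar; stems whose last vowel is 'o' insert -ol- after the first vowel; stems whose last vowel is 'a' or 'e' add the prefix ve-.
So kodir → kodar.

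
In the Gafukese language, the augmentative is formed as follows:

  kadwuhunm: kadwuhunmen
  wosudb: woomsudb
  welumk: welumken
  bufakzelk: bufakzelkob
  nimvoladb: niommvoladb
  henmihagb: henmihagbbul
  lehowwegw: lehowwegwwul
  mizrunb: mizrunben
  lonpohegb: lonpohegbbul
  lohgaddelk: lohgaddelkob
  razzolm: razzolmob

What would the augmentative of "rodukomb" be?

"rodukomb" has second-to-last letter 'm'. The one such stem in the data (welumk → welumken) adds -en, so the same rule applies.
So rodukomb → rodukomben.

rodukomben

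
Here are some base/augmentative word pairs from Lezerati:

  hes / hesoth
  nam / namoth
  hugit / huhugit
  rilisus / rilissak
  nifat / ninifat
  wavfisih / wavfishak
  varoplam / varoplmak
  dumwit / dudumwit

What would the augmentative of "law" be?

lawoth

hes and rilisus both end in -s yet inflect differently (hesoth, rilissak), so the final letter is not what conditions the rule; the number of vowels is.
"law" has 1 vowel. The stems with 1 vowel (nam → namoth, hes → hesoth) add -oth.
The other patterns: stems with 2 vowels repeat the first consonant+vowel as a prefix; stems with 3 vowels delete the last vowel and add -ak.
So law → lawoth.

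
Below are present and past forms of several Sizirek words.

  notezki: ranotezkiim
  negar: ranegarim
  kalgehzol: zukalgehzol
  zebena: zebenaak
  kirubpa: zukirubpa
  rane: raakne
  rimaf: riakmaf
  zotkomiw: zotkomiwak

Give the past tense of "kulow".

zukulow

zebena and kirubpa both end in -a yet inflect differently (zebenaak, zukirubpa), so the final letter is not what conditions the rule; the first letter is.
"kulow" begins with k-. The stems beginning with k- (kirubpa → zukirubpa, kalgehzol → zukalgehzol) add the prefix zu-.
The other patterns: stems beginning with z- add -ak; stems beginning with n- add ra- … -im around the stem; stems beginning with r- insert -ak- after the first vowel.
So kulow → zukulow.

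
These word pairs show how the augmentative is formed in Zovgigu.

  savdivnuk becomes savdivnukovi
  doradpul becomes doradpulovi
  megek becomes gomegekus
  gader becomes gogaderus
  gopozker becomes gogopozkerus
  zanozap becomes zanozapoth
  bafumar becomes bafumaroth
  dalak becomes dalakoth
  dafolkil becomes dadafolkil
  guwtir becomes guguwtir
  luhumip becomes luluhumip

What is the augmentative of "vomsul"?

vomsulovi

savdivnuk and megek both end in -k yet inflect differently (savdivnukovi, gomegekus), so the final letter is not what conditions the rule; the last vowel is.
"vomsul" has last vowel 'u'. The stems whose last vowel is 'u' (savdivnuk → savdivnukovi, doradpul → doradpulovi) add -ovi.
So vomsul → vomsulovi.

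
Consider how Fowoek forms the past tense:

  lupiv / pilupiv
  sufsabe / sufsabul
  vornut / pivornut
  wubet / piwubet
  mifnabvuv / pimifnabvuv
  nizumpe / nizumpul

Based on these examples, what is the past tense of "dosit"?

pidosit

sufsabe and wubet both have last vowel 'e' yet inflect differently (sufsabul, piwubet), so the last vowel is not what conditions the rule; the final letter is.
"dosit" ends in -t. The stems ending in -t (wubet → piwubet, vornut → pivornut) add the prefix pi-.
The other pattern: stems ending in -e drop the final letter and add -ul.
So dosit → pidosit.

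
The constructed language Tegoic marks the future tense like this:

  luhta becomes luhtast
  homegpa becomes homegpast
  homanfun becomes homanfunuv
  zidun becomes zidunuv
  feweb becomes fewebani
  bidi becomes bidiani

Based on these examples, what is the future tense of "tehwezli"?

homegpa and homanfun both begin with h- yet inflect differently (homegpast, homanfunuv), so the first letter is not what conditions the rule; the final letter is.
"tehwezli" ends in -i. The one such stem in the data (bidi → bidiani) adds -ani, so the same rule applies.
So tehwezli → tehwezliani.

tehwezliani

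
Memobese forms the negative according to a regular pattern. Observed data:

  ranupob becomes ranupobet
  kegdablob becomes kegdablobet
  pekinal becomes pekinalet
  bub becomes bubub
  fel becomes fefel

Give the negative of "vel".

"vel" has 1 vowel. The stems with 1 vowel (bub → bubub, fel → fefel) repeat the first consonant+vowel as a prefix.
So vel → vevel.

vevel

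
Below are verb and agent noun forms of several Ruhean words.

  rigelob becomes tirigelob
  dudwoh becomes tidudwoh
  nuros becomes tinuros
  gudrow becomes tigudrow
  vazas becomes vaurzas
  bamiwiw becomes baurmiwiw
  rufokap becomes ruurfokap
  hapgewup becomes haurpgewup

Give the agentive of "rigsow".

tirigsow

"rigsow" has last vowel 'o'. The stems whose last vowel is 'o' (rigelob → tirigelob, dudwoh → tidudwoh, nuros → tinuros) add the prefix ti-.
So rigsow → tirigsow.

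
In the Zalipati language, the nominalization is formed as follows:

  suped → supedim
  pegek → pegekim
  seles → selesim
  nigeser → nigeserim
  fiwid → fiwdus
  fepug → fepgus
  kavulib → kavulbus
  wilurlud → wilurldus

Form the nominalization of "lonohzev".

lonohzevim

suped and fiwid both end in -d yet inflect differently (supedim, fiwdus), so the final letter is not what conditions the rule; the last vowel is.
"lonohzev" has last vowel 'e'. The stems whose last vowel is 'e' (suped → supedim, pegek → pegekim, seles → selesim) add -im.
The other pattern: stems whose last vowel is 'i' or 'u' delete the last vowel and add -us.
So lonohzev → lonohzevim.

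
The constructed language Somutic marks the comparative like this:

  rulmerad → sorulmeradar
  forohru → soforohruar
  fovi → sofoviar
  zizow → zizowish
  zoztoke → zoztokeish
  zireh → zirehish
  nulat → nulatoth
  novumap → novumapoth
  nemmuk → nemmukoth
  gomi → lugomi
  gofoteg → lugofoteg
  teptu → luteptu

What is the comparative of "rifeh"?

sorifehar

"rifeh" begins with r-. The one such stem in the data (rulmerad → sorulmeradar) adds so- … -ar around the stem, so the same rule applies.
The other patterns: stems beginning with z- add -ish; stems beginning with n- add -oth; stems beginning with g- or t- add the prefix lu-.
So rifeh → sorifehar.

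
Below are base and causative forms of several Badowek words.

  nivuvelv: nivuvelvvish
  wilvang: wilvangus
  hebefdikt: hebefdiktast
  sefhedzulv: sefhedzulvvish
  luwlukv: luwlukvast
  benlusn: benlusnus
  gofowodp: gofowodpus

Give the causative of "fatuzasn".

"fatuzasn" has second-to-last letter 's'. The one such stem in the data (benlusn → benlusnus) adds -us, so the same rule applies.
The other patterns: stems whose second-to-last letter is 'l' double the final consonant and add -ish; stems whose second-to-last letter is 'k' add -ast.
So fatuzasn → fatuzasnus.

fatuzasnus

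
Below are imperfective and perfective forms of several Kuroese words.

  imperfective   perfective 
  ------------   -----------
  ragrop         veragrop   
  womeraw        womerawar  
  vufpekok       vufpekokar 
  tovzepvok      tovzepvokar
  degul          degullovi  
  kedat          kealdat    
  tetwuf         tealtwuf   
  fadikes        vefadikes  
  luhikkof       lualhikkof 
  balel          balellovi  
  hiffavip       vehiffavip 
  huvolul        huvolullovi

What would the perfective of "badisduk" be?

luhikkof and tovzepvok both have last vowel 'o' yet inflect differently (lualhikkof, tovzepvokar), so the last vowel is not what conditions the rule; the final letter is.
"badisduk" ends in -k. The stems ending in -k (tovzepvok → tovzepvokar, vufpekok → vufpekokar) add -ar.
The other patterns: stems ending in -f or -t insert -al- after the first vowel; stems ending in -l double the final consonant and add -ovi; stems ending in -p or -s add the prefix ve-.
So badisduk → badisdukar.

badisdukar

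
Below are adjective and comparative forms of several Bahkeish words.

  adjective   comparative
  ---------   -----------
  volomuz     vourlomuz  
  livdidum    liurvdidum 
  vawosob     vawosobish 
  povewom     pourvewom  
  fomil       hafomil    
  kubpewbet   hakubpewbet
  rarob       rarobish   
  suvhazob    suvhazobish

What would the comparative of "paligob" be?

vawosob and povewom both have last vowel 'o' yet inflect differently (vawosobish, pourvewom), so the last vowel is not what conditions the rule; the final letter is.
"paligob" ends in -b. The stems ending in -b (vawosob → vawosobish, rarob → rarobish, suvhazob → suvhazobish) add -ish.
So paligob → paligobish.

paligobish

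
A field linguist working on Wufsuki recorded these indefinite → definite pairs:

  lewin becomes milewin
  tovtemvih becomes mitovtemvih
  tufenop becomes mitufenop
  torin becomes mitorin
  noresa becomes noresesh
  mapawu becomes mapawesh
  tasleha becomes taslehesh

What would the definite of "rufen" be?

mirufen

"rufen" ends in a consonant. The stems ending in a consonant (lewin → milewin, tovtemvih → mitovtemvih, tufenop → mitufenop) add the prefix mi-.
So rufen → mirufen.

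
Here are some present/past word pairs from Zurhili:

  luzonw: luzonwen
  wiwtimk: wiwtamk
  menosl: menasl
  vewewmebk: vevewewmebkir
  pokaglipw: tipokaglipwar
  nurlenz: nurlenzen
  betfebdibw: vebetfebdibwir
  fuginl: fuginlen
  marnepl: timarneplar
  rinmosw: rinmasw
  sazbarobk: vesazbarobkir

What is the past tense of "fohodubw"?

vefohodubwir

betfebdibw and luzonw both end in -w yet inflect differently (vebetfebdibwir, luzonwen), so the final letter is not what conditions the rule; the second-to-last letter is.
"fohodubw" has second-to-last letter 'b'. The stems whose second-to-last letter is 'b' (betfebdibw → vebetfebdibwir, vewewmebk → vevewewmebkir, sazbarobk → vesazbarobkir) add ve- … -ir around the stem.
The other patterns: stems whose second-to-last letter is 'n' add -en; stems whose second-to-last letter is 'p' add ti- … -ar around the stem; stems whose second-to-last letter is 'm' or 's' change the last vowel to 'a'.
So fohodubw → vefohodubwir.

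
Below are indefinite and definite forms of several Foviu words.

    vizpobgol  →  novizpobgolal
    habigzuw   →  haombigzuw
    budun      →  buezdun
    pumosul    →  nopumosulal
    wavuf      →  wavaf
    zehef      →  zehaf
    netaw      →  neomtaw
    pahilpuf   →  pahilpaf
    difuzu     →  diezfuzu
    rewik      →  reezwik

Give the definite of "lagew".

laomgew

"lagew" ends in -w. The stems ending in -w (habigzuw → haombigzuw, netaw → neomtaw) insert -om- after the first vowel.
So lagew → laomgew.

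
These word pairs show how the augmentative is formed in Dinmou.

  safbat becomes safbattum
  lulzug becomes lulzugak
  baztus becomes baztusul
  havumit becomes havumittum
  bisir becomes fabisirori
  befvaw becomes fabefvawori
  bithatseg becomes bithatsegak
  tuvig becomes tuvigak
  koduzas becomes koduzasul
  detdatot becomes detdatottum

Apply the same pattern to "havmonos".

havmonosul

baztus and lulzug both have last vowel 'u' yet inflect differently (baztusul, lulzugak), so the last vowel is not what conditions the rule; the final letter is.
"havmonos" ends in -s. The stems ending in -s (koduzas → koduzasul, baztus → baztusul) add -ul.
The other patterns: stems ending in -g add -ak; stems ending in -t double the final consonant and add -um; stems ending in -r or -w add fa- … -ori around the stem.
So havmonos → havmonosul.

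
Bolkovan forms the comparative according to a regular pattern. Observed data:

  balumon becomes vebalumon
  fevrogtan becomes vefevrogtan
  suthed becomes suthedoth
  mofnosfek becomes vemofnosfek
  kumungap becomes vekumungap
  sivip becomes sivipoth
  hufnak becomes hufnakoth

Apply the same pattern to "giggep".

giggepoth

"giggep" has 2 vowels. The stems with 2 vowels (suthed → suthedoth, hufnak → hufnakoth, sivip → sivipoth) add -oth.
The other pattern: stems with 3 vowels add the prefix ve-.
So giggep → giggepoth.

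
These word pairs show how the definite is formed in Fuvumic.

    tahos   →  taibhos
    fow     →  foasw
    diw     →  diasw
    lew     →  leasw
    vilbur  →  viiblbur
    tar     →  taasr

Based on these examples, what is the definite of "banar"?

baibnar

tar and vilbur both end in -r yet inflect differently (taasr, viiblbur), so the final letter is not what conditions the rule; the number of vowels is.
"banar" has 2 vowels. The stems with 2 vowels (tahos → taibhos, vilbur → viiblbur) insert -ib- after the first vowel.
The other pattern: stems with 1 vowel insert -as- after the first vowel.
So banar → baibnar.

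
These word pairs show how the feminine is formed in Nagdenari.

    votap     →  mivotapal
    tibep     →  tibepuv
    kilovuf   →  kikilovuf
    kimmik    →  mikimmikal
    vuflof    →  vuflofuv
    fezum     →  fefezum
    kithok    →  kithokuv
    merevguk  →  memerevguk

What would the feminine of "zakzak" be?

merevguk and kithok both end in -k yet inflect differently (memerevguk, kithokuv), so the final letter is not what conditions the rule; the last vowel is.
"zakzak" has last vowel 'a'. The one such stem in the data (votap → mivotapal) adds mi- … -al around the stem, so the same rule applies.
The other patterns: stems whose last vowel is 'u' repeat the first consonant+vowel as a prefix; stems whose last vowel is 'e' or 'o' add -uv.
So zakzak → mizakzakal.

mizakzakal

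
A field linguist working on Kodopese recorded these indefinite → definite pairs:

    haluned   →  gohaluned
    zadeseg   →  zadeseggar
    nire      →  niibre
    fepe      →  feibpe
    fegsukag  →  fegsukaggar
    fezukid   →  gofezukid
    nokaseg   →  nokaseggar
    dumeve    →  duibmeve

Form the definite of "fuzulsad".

gofuzulsad

nire and nokaseg both have last vowel 'e' yet inflect differently (niibre, nokaseggar), so the last vowel is not what conditions the rule; the final letter is.
"fuzulsad" ends in -d. The stems ending in -d (fezukid → gofezukid, haluned → gohaluned) add the prefix go-.
So fuzulsad → gofuzulsad.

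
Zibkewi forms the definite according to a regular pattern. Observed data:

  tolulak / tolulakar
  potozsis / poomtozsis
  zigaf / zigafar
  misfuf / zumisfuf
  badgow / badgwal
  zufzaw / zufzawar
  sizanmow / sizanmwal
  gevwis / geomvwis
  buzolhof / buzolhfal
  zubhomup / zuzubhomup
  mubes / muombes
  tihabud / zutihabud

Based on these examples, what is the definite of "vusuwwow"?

vusuwwwal

sizanmow and zufzaw both end in -w yet inflect differently (sizanmwal, zufzawar), so the final letter is not what conditions the rule; the last vowel is.
"vusuwwow" has last vowel 'o'. The stems whose last vowel is 'o' (buzolhof → buzolhfal, sizanmow → sizanmwal, badgow → badgwal) delete the last vowel and add -al.
So vusuwwow → vusuwwwal.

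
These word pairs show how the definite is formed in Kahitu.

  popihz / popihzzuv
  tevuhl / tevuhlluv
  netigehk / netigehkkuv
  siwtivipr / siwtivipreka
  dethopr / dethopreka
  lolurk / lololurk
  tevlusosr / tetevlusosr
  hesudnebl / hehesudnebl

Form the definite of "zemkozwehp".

"zemkozwehp" has second-to-last letter 'h'. The stems whose second-to-last letter is 'h' (popihz → popihzzuv, tevuhl → tevuhlluv, netigehk → netigehkkuv) double the final consonant and add -uv.
The other patterns: stems whose second-to-last letter is 'p' add -eka; stems whose second-to-last letter is 'b', 'r' or 's' repeat the first consonant+vowel as a prefix.
So zemkozwehp → zemkozwehppuv.

zemkozwehppuv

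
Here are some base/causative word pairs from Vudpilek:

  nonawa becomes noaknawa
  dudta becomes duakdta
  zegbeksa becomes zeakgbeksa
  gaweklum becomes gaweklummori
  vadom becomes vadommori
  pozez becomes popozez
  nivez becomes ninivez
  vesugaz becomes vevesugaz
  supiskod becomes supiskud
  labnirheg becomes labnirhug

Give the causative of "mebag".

mebug

"mebag" ends in -g. The one such stem in the data (labnirheg → labnirhug) changes the last vowel to 'u' (as does supiskod), so the same rule applies.
The other patterns: stems ending in -a insert -ak- after the first vowel; stems ending in -m double the final consonant and add -ori; stems ending in -z repeat the first consonant+vowel as a prefix.
So mebag → mebug.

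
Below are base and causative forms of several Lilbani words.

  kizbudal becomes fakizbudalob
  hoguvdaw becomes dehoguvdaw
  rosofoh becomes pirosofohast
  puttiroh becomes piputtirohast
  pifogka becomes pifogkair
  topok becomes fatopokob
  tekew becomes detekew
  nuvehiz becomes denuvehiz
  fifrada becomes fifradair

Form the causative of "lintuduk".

fifrada and hoguvdaw both have last vowel 'a' yet inflect differently (fifradair, dehoguvdaw), so the last vowel is not what conditions the rule; the final letter is.
"lintuduk" ends in -k. The one such stem in the data (topok → fatopokob) adds fa- … -ob around the stem, so the same rule applies.
So lintuduk → falintudukob.

falintudukob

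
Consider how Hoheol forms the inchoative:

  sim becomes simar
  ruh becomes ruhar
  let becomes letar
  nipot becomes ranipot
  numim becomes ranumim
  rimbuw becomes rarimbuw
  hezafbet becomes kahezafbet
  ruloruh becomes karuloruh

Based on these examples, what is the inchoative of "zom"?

zomar

let and nipot both end in -t yet inflect differently (letar, ranipot), so the final letter is not what conditions the rule; the number of vowels is.
"zom" has 1 vowel. The stems with 1 vowel (sim → simar, ruh → ruhar, let → letar) add -ar.
So zom → zomar.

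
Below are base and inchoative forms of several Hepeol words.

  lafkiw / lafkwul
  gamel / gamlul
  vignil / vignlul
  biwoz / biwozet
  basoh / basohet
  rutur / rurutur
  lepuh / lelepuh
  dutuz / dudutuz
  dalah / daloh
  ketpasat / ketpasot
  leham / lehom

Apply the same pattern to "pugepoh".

basoh and lepuh both end in -h yet inflect differently (basohet, lelepuh), so the final letter is not what conditions the rule; the last vowel is.
"pugepoh" has last vowel 'o'. The stems whose last vowel is 'o' (biwoz → biwozet, basoh → basohet) add -et.
So pugepoh → pugepohet.

pugepohet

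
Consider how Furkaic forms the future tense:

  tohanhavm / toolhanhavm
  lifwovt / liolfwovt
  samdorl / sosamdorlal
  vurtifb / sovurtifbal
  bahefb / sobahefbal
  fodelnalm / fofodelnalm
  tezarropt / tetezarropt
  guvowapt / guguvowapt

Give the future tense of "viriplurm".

soviriplurmal

tohanhavm and fodelnalm both end in -m yet inflect differently (toolhanhavm, fofodelnalm), so the final letter is not what conditions the rule; the second-to-last letter is.
"viriplurm" has second-to-last letter 'r'. The one such stem in the data (samdorl → sosamdorlal) adds so- … -al around the stem, so the same rule applies.
The other patterns: stems whose second-to-last letter is 'v' insert -ol- after the first vowel; stems whose second-to-last letter is 'l' or 'p' repeat the first consonant+vowel as a prefix.
So viriplurm → soviriplurmal.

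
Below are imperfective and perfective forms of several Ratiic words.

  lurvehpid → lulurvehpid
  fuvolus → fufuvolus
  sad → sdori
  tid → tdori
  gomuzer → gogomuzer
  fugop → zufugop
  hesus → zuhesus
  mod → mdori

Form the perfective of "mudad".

tid and lurvehpid both end in -d yet inflect differently (tdori, lulurvehpid), so the final letter is not what conditions the rule; the number of vowels is.
"mudad" has 2 vowels. The stems with 2 vowels (fugop → zufugop, hesus → zuhesus) add the prefix zu-.
So mudad → zumudad.

zumudad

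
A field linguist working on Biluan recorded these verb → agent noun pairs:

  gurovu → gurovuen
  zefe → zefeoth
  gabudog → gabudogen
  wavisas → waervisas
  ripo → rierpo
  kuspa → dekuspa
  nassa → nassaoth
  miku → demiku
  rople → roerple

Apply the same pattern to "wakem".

waerkem

"wakem" begins with w-. The one such stem in the data (wavisas → waervisas) inserts -er- after the first vowel (as do ripo, rople), so the same rule applies.
So wakem → waerkem.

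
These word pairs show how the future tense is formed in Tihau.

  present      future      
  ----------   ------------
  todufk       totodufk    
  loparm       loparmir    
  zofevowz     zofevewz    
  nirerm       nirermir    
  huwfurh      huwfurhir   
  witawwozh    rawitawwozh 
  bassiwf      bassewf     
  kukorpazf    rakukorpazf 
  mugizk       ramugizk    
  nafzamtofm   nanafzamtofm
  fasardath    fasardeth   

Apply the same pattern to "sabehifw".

nafzamtofm and loparm both end in -m yet inflect differently (nanafzamtofm, loparmir), so the final letter is not what conditions the rule; the second-to-last letter is.
"sabehifw" has second-to-last letter 'f'. The stems whose second-to-last letter is 'f' (todufk → totodufk, nafzamtofm → nanafzamtofm) repeat the first consonant+vowel as a prefix.
The other patterns: stems whose second-to-last letter is 'r' add -ir; stems whose second-to-last letter is 'z' add the prefix ra-; stems whose second-to-last letter is 't' or 'w' change the last vowel to 'e'.
So sabehifw → sasabehifw.

sasabehifw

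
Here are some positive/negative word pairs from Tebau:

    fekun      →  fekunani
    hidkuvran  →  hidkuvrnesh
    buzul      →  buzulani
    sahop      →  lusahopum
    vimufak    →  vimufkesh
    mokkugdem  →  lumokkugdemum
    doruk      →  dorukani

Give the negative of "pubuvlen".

vimufak and doruk both end in -k yet inflect differently (vimufkesh, dorukani), so the final letter is not what conditions the rule; the last vowel is.
"pubuvlen" has last vowel 'e'. The one such stem in the data (mokkugdem → lumokkugdemum) adds lu- … -um around the stem, so the same rule applies.
The other patterns: stems whose last vowel is 'a' delete the last vowel and add -esh; stems whose last vowel is 'u' add -ani.
So pubuvlen → lupubuvlenum.

lupubuvlenum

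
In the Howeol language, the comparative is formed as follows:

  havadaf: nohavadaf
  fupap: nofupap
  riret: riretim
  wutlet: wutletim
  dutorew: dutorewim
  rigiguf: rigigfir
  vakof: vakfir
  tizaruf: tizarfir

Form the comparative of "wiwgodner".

"wiwgodner" has last vowel 'e'. The stems whose last vowel is 'e' (riret → riretim, wutlet → wutletim, dutorew → dutorewim) add -im.
The other patterns: stems whose last vowel is 'a' add the prefix no-; stems whose last vowel is 'o' or 'u' delete the last vowel and add -ir.
So wiwgodner → wiwgodnerim.

wiwgodnerim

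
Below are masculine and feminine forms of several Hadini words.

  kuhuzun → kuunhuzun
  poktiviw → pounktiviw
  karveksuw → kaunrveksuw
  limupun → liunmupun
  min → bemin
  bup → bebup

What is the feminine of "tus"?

kuhuzun and min both end in -n yet inflect differently (kuunhuzun, bemin), so the final letter is not what conditions the rule; the number of vowels is.
"tus" has 1 vowel. The stems with 1 vowel (min → bemin, bup → bebup) add the prefix be-.
The other pattern: stems with 3 vowels insert -un- after the first vowel.
So tus → betus.

betus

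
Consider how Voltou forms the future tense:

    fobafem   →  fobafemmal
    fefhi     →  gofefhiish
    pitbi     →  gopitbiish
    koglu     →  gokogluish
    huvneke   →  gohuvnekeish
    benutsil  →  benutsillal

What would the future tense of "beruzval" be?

beruzvallal

huvneke and fobafem both have last vowel 'e' yet inflect differently (gohuvnekeish, fobafemmal), so the last vowel is not what conditions the rule; whether the stem ends in a vowel or a consonant is.
"beruzval" ends in a consonant. The stems ending in a consonant (fobafem → fobafemmal, benutsil → benutsillal) double the final consonant and add -al.
The other pattern: stems ending in a vowel add go- … -ish around the stem.
So beruzval → beruzvallal.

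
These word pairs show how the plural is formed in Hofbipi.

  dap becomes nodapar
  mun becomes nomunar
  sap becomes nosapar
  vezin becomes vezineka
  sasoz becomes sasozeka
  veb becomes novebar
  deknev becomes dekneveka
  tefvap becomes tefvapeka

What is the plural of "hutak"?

mun and vezin both end in -n yet inflect differently (nomunar, vezineka), so the final letter is not what conditions the rule; the number of vowels is.
"hutak" has 2 vowels. The stems with 2 vowels (sasoz → sasozeka, deknev → dekneveka, vezin → vezineka) add -eka.
The other pattern: stems with 1 vowel add no- … -ar around the stem.
So hutak → hutakeka.

hutakeka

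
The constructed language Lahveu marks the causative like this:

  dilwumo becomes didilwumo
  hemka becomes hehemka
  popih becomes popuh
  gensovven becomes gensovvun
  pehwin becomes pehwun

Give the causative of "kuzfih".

hemka and popih both have 2 vowels yet inflect differently (hehemka, popuh), so the number of vowels is not what conditions the rule; whether the stem ends in a vowel or a consonant is.
"kuzfih" ends in a consonant. The stems ending in a consonant (popih → popuh, gensovven → gensovvun, pehwin → pehwun) change the last vowel to 'u'.
The other pattern: stems ending in a vowel repeat the first consonant+vowel as a prefix.
So kuzfih → kuzfuh.

kuzfuh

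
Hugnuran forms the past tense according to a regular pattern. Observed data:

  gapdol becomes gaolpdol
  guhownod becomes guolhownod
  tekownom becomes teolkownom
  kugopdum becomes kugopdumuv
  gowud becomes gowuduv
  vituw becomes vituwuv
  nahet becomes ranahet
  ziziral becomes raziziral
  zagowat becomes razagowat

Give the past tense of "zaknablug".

tekownom and kugopdum both end in -m yet inflect differently (teolkownom, kugopdumuv), so the final letter is not what conditions the rule; the last vowel is.
"zaknablug" has last vowel 'u'. The stems whose last vowel is 'u' (kugopdum → kugopdumuv, gowud → gowuduv, vituw → vituwuv) add -uv.
The other patterns: stems whose last vowel is 'o' insert -ol- after the first vowel; stems whose last vowel is 'a' or 'e' add the prefix ra-.
So zaknablug → zaknabluguv.

zaknabluguv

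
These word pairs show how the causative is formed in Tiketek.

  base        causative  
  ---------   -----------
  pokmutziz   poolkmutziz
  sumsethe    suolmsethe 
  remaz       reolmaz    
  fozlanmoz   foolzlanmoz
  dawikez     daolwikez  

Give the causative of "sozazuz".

soolzazuz

Every pair shown (pokmutziz → poolkmutziz, sumsethe → suolmsethe, remaz → reolmaz, …) follows the same rule: insert -ol- after the first vowel.
So sozazuz → soolzazuz.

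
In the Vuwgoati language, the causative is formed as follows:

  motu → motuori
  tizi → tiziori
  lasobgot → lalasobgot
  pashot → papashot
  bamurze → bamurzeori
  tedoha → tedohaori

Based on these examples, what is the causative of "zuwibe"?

zuwibeori

"zuwibe" ends in a vowel. The stems ending in a vowel (tizi → tiziori, motu → motuori, bamurze → bamurzeori) add -ori.
So zuwibe → zuwibeori.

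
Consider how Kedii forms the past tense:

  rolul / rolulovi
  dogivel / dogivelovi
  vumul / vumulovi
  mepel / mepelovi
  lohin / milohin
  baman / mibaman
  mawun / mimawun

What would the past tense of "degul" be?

degulovi

rolul and mawun both have last vowel 'u' yet inflect differently (rolulovi, mimawun), so the last vowel is not what conditions the rule; the final letter is.
"degul" ends in -l. The stems ending in -l (rolul → rolulovi, dogivel → dogivelovi, vumul → vumulovi) add -ovi.
So degul → degulovi.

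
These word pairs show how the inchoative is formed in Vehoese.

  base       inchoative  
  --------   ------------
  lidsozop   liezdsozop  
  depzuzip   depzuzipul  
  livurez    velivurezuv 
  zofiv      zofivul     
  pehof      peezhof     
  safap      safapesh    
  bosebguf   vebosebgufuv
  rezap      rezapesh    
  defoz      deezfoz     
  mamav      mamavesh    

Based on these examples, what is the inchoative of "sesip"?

sesipul

rezap and lidsozop both end in -p yet inflect differently (rezapesh, liezdsozop), so the final letter is not what conditions the rule; the last vowel is.
"sesip" has last vowel 'i'. The stems whose last vowel is 'i' (depzuzip → depzuzipul, zofiv → zofivul) add -ul.
The other patterns: stems whose last vowel is 'a' add -esh; stems whose last vowel is 'o' insert -ez- after the first vowel; stems whose last vowel is 'e' or 'u' add ve- … -uv around the stem.
So sesip → sesipul.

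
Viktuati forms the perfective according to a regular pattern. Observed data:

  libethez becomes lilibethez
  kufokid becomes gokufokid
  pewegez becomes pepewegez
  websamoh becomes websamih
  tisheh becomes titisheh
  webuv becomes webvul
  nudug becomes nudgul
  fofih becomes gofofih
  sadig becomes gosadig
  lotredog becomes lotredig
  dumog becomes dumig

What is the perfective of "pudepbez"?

pupudepbez

"pudepbez" has last vowel 'e'. The stems whose last vowel is 'e' (libethez → lilibethez, tisheh → titisheh, pewegez → pepewegez) repeat the first consonant+vowel as a prefix.
The other patterns: stems whose last vowel is 'o' change the last vowel to 'i'; stems whose last vowel is 'u' delete the last vowel and add -ul; stems whose last vowel is 'i' add the prefix go-.
So pudepbez → pupudepbez.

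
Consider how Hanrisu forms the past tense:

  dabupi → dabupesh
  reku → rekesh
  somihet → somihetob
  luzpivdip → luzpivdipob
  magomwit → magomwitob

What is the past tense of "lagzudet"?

lagzudetob

"lagzudet" ends in a consonant. The stems ending in a consonant (somihet → somihetob, luzpivdip → luzpivdipob, magomwit → magomwitob) add -ob.
The other pattern: stems ending in a vowel drop the final letter and add -esh.
So lagzudet → lagzudetob.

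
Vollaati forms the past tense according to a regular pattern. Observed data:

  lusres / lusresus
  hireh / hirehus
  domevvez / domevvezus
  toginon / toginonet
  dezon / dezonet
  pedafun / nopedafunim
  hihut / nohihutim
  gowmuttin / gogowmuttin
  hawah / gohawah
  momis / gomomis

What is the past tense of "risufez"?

risufezus

"risufez" has last vowel 'e'. The stems whose last vowel is 'e' (lusres → lusresus, hireh → hirehus, domevvez → domevvezus) add -us.
The other patterns: stems whose last vowel is 'o' add -et; stems whose last vowel is 'u' add no- … -im around the stem; stems whose last vowel is 'a' or 'i' add the prefix go-.
So risufez → risufezus.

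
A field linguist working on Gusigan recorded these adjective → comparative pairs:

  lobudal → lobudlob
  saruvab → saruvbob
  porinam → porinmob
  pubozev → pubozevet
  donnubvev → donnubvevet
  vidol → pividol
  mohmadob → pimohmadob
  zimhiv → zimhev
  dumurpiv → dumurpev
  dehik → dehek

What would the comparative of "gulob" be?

pigulob

lobudal and vidol both end in -l yet inflect differently (lobudlob, pividol), so the final letter is not what conditions the rule; the last vowel is.
"gulob" has last vowel 'o'. The stems whose last vowel is 'o' (vidol → pividol, mohmadob → pimohmadob) add the prefix pi-.
So gulob → pigulob.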